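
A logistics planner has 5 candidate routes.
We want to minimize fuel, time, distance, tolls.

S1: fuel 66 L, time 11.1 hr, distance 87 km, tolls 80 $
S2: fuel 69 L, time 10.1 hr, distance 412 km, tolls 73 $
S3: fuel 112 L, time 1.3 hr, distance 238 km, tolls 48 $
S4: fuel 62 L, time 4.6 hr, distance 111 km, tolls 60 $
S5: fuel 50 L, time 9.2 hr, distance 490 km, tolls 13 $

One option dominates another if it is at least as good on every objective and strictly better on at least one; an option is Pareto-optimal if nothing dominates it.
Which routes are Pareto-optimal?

S1: not dominated (best distance).
S2: dominated by S4 (fuel 62≤69, time 4.6≤10.1, distance 111≤412, tolls 60≤73).
S3: not dominated (best time).
S4: not dominated.
S5: not dominated (best fuel).

S1, S3, S4, S5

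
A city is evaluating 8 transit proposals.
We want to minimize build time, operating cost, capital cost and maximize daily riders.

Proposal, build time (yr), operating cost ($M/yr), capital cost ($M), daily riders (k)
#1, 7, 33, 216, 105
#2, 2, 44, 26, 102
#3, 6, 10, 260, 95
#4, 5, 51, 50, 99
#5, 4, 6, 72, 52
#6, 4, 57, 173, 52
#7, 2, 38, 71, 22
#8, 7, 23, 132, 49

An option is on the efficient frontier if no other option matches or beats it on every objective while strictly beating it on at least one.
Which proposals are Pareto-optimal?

#1, #2, #3, #5, #7

#1: not dominated (best daily riders).
#2: not dominated (best capital cost).
#3: not dominated.
#4: dominated by #2 (build time 2≤5, operating cost 44≤51, capital cost 26≤50, daily riders 102≥99).
#5: not dominated (best operating cost).
#6: dominated by #2 (build time 2≤4, operating cost 44≤57, capital cost 26≤173, daily riders 102≥52).
#7: not dominated.
#8: dominated by #5 (build time 4≤7, operating cost 6≤23, capital cost 72≤132, daily riders 52≥49).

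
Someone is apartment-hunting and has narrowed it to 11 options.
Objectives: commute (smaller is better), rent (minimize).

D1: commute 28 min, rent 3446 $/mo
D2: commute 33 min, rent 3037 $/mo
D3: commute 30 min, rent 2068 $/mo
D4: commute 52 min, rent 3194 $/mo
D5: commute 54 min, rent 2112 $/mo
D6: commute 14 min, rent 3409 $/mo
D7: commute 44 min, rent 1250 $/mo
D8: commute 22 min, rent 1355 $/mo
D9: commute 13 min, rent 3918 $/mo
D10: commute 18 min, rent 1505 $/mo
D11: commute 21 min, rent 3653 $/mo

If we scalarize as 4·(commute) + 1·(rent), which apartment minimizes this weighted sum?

D1: 4·28 + 1·3446 = 3558
D2: 4·33 + 1·3037 = 3169
D3: 4·30 + 1·2068 = 2188
D4: 4·52 + 1·3194 = 3402
D5: 4·54 + 1·2112 = 2328
D6: 4·14 + 1·3409 = 3465
D7: 4·44 + 1·1250 = 1426
D8: 4·22 + 1·1355 = 1443
D9: 4·13 + 1·3918 = 3970
D10: 4·18 + 1·1505 = 1577
D11: 4·21 + 1·3653 = 3737
Lowest: D7 at 1426.

D7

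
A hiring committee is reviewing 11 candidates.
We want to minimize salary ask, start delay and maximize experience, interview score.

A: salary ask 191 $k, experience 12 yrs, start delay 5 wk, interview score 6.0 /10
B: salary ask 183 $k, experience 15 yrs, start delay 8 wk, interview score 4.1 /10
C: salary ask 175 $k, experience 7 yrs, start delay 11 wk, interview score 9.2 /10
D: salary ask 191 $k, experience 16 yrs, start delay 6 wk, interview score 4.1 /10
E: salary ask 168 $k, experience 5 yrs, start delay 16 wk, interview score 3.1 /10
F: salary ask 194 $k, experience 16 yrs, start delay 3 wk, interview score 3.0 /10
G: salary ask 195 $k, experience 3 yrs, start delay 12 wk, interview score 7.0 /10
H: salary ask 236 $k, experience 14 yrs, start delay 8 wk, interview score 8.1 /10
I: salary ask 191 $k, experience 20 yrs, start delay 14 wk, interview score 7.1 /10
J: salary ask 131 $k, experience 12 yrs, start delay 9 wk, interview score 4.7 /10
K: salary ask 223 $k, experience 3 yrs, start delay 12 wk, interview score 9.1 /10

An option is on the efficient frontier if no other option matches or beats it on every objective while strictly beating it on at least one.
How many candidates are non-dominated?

A: not dominated.
B: not dominated.
C: not dominated (best interview score).
D: not dominated.
E: dominated by J (salary ask 131≤168, experience 12≥5, start delay 9≤16, interview score 4.7≥3.1).
F: not dominated (best start delay).
G: dominated by C (salary ask 175≤195, experience 7≥3, start delay 11≤12, interview score 9.2≥7.0).
H: not dominated.
I: not dominated (best experience).
J: not dominated (best salary ask).
K: dominated by C (salary ask 175≤223, experience 7≥3, start delay 11≤12, interview score 9.2≥9.1).
Pareto-optimal: A, B, C, D, F, H, I, J → 8.

8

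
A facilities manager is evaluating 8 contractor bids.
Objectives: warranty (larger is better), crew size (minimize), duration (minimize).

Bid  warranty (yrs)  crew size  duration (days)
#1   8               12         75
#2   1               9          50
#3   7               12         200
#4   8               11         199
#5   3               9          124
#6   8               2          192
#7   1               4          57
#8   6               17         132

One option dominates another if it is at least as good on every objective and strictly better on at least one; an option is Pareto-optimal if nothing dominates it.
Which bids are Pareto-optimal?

#1, #2, #5, #6, #7

#1: not dominated.
#2: not dominated (best duration).
#3: dominated by #1 (warranty 8≥7, crew size 12≤12, duration 75≤200).
#4: dominated by #6 (warranty 8≥8, crew size 2≤11, duration 192≤199).
#5: not dominated.
#6: not dominated (best crew size).
#7: not dominated.
#8: dominated by #1 (warranty 8≥6, crew size 12≤17, duration 75≤132).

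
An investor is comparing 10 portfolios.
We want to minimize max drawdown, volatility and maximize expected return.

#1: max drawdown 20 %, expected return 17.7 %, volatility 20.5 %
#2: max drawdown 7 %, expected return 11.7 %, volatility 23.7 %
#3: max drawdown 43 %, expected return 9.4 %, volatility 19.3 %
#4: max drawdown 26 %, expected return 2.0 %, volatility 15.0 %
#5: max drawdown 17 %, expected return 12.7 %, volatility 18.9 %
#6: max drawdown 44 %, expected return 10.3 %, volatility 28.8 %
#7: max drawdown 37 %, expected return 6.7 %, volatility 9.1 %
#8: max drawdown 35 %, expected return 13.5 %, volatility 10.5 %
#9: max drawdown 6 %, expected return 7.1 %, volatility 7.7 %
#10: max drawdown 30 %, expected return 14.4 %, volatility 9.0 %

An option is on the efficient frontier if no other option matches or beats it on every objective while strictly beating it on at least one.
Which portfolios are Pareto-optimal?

#1: not dominated (best expected return).
#2: not dominated.
#3: dominated by #5 (max drawdown 17≤43, expected return 12.7≥9.4, volatility 18.9≤19.3).
#4: dominated by #9 (max drawdown 6≤26, expected return 7.1≥2.0, volatility 7.7≤15.0).
#5: not dominated.
#6: dominated by #1 (max drawdown 20≤44, expected return 17.7≥10.3, volatility 20.5≤28.8).
#7: dominated by #9 (max drawdown 6≤37, expected return 7.1≥6.7, volatility 7.7≤9.1).
#8: dominated by #10 (max drawdown 30≤35, expected return 14.4≥13.5, volatility 9.0≤10.5).
#9: not dominated (best max drawdown).
#10: not dominated.

#1, #2, #5, #9, #10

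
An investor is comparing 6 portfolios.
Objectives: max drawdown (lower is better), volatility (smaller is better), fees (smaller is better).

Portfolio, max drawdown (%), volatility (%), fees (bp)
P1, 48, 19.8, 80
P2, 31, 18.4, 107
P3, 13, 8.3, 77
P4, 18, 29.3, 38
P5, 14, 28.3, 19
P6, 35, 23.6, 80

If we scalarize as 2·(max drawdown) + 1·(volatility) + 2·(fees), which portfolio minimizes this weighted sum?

P5

P1: 2·48 + 1·19.8 + 2·80 = 275.8
P2: 2·31 + 1·18.4 + 2·107 = 294.4
P3: 2·13 + 1·8.3 + 2·77 = 188.3
P4: 2·18 + 1·29.3 + 2·38 = 141.3
P5: 2·14 + 1·28.3 + 2·19 = 94.3
P6: 2·35 + 1·23.6 + 2·80 = 253.6
Lowest: P5 at 94.3.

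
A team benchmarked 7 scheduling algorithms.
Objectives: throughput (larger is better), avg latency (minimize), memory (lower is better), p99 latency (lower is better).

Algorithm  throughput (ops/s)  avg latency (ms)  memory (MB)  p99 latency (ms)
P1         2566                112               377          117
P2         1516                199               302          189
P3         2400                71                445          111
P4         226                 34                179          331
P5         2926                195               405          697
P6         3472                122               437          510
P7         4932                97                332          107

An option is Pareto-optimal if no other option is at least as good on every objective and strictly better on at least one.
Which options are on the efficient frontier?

P2, P3, P4, P7

P1: dominated by P7 (throughput 4932≥2566, avg latency 97≤112, memory 332≤377, p99 latency 107≤117).
P2: not dominated.
P3: not dominated.
P4: not dominated (best avg latency).
P5: dominated by P7 (throughput 4932≥2926, avg latency 97≤195, memory 332≤405, p99 latency 107≤697).
P6: dominated by P7 (throughput 4932≥3472, avg latency 97≤122, memory 332≤437, p99 latency 107≤510).
P7: not dominated (best throughput).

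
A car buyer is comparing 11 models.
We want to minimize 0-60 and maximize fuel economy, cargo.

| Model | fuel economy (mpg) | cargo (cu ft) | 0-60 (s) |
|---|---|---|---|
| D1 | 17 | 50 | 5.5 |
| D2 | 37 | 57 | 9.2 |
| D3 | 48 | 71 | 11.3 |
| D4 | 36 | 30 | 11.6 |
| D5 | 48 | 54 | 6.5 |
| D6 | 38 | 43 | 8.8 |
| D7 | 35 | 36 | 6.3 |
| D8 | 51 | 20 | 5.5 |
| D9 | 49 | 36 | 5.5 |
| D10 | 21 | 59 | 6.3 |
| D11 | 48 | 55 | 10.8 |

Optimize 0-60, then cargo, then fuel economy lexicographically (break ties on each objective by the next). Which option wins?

First minimize 0-60: best is 5.5, kept {D1, D8, D9}.
Then maximize cargo: best is 50, kept {D1}.

D1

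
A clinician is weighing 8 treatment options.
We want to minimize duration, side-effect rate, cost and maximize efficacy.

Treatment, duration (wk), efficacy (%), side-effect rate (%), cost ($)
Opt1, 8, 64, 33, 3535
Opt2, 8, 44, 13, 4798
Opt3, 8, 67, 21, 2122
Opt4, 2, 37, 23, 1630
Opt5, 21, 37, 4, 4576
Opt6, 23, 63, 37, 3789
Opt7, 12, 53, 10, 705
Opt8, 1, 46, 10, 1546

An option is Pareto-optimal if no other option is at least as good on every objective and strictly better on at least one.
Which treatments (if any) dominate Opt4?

Opt8

Opt8: duration 1≤2, efficacy 46≥37, side-effect rate 10≤23, cost 1546≤1630 — dominates Opt4.
Others (Opt1, Opt2, Opt3, Opt5, Opt6, Opt7) are each worse than Opt4 on at least one objective.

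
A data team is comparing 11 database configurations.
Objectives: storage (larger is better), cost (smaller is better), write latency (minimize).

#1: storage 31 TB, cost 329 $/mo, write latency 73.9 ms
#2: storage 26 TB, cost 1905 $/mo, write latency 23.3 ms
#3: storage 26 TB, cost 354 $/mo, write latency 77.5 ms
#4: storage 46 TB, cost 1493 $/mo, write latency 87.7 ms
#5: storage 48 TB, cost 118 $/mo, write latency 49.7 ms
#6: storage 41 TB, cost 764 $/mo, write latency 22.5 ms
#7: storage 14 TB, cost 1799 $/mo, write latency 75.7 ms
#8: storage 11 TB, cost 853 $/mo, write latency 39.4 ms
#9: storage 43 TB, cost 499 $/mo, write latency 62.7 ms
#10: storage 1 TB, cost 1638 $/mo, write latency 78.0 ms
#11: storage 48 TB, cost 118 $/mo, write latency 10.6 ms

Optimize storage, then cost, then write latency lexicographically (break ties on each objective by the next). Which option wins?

#11

First maximize storage: best is 48, kept {#5, #11}.
Then minimize cost: best is 118, kept {#5, #11}.
Then minimize write latency: best is 10.6, kept {#11}.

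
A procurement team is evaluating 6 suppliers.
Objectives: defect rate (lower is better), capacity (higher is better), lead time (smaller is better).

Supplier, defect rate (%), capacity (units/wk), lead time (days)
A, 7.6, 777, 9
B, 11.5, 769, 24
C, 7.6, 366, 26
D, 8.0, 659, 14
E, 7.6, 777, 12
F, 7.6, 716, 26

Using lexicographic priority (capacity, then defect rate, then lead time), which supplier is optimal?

A

First maximize capacity: best is 777, kept {A, E}.
Then minimize defect rate: best is 7.6, kept {A, E}.
Then minimize lead time: best is 9, kept {A}.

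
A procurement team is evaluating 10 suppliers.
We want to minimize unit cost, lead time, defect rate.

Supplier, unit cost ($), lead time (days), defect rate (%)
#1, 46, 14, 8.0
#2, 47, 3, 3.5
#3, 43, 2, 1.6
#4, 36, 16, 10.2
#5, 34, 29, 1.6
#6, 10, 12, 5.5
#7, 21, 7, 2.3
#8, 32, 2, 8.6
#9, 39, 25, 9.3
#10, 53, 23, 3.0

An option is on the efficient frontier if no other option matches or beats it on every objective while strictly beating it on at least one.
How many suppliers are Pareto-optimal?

#1: dominated by #3 (unit cost 43≤46, lead time 2≤14, defect rate 1.6≤8.0).
#2: dominated by #3 (unit cost 43≤47, lead time 2≤3, defect rate 1.6≤3.5).
#3: not dominated.
#4: dominated by #6 (unit cost 10≤36, lead time 12≤16, defect rate 5.5≤10.2).
#5: not dominated.
#6: not dominated (best unit cost).
#7: not dominated.
#8: not dominated.
#9: dominated by #6 (unit cost 10≤39, lead time 12≤25, defect rate 5.5≤9.3).
#10: dominated by #3 (unit cost 43≤53, lead time 2≤23, defect rate 1.6≤3.0).
Pareto-optimal: #3, #5, #6, #7, #8 → 5.

5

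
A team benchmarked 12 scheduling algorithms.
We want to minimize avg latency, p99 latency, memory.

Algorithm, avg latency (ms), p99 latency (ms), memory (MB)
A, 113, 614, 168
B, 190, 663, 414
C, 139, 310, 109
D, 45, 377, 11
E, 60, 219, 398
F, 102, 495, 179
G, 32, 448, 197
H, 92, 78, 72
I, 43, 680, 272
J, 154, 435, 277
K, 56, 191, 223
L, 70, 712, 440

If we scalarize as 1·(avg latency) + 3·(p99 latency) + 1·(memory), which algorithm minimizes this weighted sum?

H

A: 1·113 + 3·614 + 1·168 = 2123
B: 1·190 + 3·663 + 1·414 = 2593
C: 1·139 + 3·310 + 1·109 = 1178
D: 1·45 + 3·377 + 1·11 = 1187
E: 1·60 + 3·219 + 1·398 = 1115
F: 1·102 + 3·495 + 1·179 = 1766
G: 1·32 + 3·448 + 1·197 = 1573
H: 1·92 + 3·78 + 1·72 = 398
I: 1·43 + 3·680 + 1·272 = 2355
J: 1·154 + 3·435 + 1·277 = 1736
K: 1·56 + 3·191 + 1·223 = 852
L: 1·70 + 3·712 + 1·440 = 2646
Lowest: H at 398.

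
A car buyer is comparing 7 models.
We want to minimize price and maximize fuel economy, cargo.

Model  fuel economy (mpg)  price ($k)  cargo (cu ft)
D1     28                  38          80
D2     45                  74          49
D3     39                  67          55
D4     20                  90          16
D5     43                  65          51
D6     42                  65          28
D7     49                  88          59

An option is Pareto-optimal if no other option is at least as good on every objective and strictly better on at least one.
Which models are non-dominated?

D1: not dominated (best price).
D2: not dominated.
D3: not dominated.
D4: dominated by D1 (fuel economy 28≥20, price 38≤90, cargo 80≥16).
D5: not dominated.
D6: dominated by D5 (fuel economy 43≥42, price 65≤65, cargo 51≥28).
D7: not dominated (best fuel economy).

D1, D2, D3, D5, D7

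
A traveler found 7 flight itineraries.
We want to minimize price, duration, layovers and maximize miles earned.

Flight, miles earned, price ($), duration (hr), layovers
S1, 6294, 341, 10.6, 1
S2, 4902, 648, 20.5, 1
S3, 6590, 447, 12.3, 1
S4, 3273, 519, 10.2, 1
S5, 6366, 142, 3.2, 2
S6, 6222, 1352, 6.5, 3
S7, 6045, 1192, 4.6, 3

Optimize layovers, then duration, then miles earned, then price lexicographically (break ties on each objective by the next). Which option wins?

First minimize layovers: best is 1, kept {S1, S2, S3, S4}.
Then minimize duration: best is 10.2, kept {S4}.

S4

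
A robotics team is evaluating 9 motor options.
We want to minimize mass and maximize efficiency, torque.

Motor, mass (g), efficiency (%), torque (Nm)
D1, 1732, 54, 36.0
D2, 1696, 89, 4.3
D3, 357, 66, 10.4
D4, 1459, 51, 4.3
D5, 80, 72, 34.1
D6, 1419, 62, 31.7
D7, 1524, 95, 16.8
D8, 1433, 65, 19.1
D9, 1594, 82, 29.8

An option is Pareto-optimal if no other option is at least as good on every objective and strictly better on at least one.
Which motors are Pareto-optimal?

D1: not dominated (best torque).
D2: dominated by D7 (mass 1524≤1696, efficiency 95≥89, torque 16.8≥4.3).
D3: dominated by D5 (mass 80≤357, efficiency 72≥66, torque 34.1≥10.4).
D4: dominated by D3 (mass 357≤1459, efficiency 66≥51, torque 10.4≥4.3).
D5: not dominated (best mass).
D6: dominated by D5 (mass 80≤1419, efficiency 72≥62, torque 34.1≥31.7).
D7: not dominated (best efficiency).
D8: dominated by D5 (mass 80≤1433, efficiency 72≥65, torque 34.1≥19.1).
D9: not dominated.

D1, D5, D7, D9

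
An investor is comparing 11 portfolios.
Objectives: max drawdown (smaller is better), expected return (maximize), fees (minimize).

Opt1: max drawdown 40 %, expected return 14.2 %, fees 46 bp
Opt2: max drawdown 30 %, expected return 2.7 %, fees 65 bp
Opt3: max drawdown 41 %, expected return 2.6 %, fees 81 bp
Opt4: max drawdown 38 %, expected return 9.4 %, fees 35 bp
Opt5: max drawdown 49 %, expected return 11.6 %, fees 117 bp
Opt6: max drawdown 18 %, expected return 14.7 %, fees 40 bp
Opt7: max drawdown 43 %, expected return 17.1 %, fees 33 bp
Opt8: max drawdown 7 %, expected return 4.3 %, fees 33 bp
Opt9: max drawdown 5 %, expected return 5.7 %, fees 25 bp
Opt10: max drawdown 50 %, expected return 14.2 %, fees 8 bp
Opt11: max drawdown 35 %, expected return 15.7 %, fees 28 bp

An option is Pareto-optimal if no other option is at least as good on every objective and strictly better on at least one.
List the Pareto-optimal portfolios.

Opt6, Opt7, Opt9, Opt10, Opt11

Opt1: dominated by Opt6 (max drawdown 18≤40, expected return 14.7≥14.2, fees 40≤46).
Opt2: dominated by Opt6 (max drawdown 18≤30, expected return 14.7≥2.7, fees 40≤65).
Opt3: dominated by Opt1 (max drawdown 40≤41, expected return 14.2≥2.6, fees 46≤81).
Opt4: dominated by Opt11 (max drawdown 35≤38, expected return 15.7≥9.4, fees 28≤35).
Opt5: dominated by Opt1 (max drawdown 40≤49, expected return 14.2≥11.6, fees 46≤117).
Opt6: not dominated.
Opt7: not dominated (best expected return).
Opt8: dominated by Opt9 (max drawdown 5≤7, expected return 5.7≥4.3, fees 25≤33).
Opt9: not dominated (best max drawdown).
Opt10: not dominated (best fees).
Opt11: not dominated.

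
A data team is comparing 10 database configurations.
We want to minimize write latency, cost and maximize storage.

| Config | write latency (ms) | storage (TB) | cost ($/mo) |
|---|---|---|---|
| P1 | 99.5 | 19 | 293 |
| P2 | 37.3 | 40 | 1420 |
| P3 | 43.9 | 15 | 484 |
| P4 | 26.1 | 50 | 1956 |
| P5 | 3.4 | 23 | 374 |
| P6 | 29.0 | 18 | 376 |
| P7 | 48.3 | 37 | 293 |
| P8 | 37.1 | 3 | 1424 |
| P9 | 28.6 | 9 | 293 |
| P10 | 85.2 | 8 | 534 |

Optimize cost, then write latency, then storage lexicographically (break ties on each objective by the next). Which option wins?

First minimize cost: best is 293, kept {P1, P7, P9}.
Then minimize write latency: best is 28.6, kept {P9}.

P9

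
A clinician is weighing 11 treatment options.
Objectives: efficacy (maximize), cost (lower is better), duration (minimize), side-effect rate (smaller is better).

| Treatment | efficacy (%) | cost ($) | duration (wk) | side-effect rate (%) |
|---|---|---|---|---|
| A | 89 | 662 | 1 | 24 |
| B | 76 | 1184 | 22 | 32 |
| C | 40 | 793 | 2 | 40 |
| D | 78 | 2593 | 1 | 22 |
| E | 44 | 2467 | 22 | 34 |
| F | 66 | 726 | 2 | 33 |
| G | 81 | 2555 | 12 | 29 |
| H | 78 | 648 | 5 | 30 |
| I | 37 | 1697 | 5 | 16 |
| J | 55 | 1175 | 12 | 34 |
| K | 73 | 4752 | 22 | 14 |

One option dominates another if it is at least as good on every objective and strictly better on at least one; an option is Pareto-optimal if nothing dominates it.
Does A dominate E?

Yes

A vs E: efficacy 89≥44, cost 662≤2467, duration 1≤22, side-effect rate 24≤34 — A is at least as good on every objective with at least one strict improvement.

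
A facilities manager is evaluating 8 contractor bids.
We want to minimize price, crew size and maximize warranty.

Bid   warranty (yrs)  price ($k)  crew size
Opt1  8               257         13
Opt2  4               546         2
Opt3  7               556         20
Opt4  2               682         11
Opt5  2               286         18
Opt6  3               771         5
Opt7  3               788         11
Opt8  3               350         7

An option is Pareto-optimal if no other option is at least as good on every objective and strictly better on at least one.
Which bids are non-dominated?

Opt1: not dominated (best warranty).
Opt2: not dominated (best crew size).
Opt3: dominated by Opt1 (warranty 8≥7, price 257≤556, crew size 13≤20).
Opt4: dominated by Opt2 (warranty 4≥2, price 546≤682, crew size 2≤11).
Opt5: dominated by Opt1 (warranty 8≥2, price 257≤286, crew size 13≤18).
Opt6: dominated by Opt2 (warranty 4≥3, price 546≤771, crew size 2≤5).
Opt7: dominated by Opt2 (warranty 4≥3, price 546≤788, crew size 2≤11).
Opt8: not dominated.

Opt1, Opt2, Opt8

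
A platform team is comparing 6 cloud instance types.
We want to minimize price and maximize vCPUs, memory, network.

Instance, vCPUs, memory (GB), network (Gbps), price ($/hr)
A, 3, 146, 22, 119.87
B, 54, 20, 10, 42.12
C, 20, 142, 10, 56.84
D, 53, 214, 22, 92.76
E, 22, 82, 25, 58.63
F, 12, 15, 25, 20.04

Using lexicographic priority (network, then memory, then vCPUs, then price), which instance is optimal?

First maximize network: best is 25, kept {E, F}.
Then maximize memory: best is 82, kept {E}.

E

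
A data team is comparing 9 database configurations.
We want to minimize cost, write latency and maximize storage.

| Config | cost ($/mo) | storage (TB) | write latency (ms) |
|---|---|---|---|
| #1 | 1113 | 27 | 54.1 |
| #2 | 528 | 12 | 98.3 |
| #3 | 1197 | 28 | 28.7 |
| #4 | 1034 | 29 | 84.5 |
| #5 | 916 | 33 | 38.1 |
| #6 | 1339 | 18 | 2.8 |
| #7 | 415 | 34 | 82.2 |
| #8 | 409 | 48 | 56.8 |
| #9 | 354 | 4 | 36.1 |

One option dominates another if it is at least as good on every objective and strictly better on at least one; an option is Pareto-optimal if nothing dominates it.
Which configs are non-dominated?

#3, #5, #6, #8, #9

#1: dominated by #5 (cost 916≤1113, storage 33≥27, write latency 38.1≤54.1).
#2: dominated by #7 (cost 415≤528, storage 34≥12, write latency 82.2≤98.3).
#3: not dominated.
#4: dominated by #5 (cost 916≤1034, storage 33≥29, write latency 38.1≤84.5).
#5: not dominated.
#6: not dominated (best write latency).
#7: dominated by #8 (cost 409≤415, storage 48≥34, write latency 56.8≤82.2).
#8: not dominated (best storage).
#9: not dominated (best cost).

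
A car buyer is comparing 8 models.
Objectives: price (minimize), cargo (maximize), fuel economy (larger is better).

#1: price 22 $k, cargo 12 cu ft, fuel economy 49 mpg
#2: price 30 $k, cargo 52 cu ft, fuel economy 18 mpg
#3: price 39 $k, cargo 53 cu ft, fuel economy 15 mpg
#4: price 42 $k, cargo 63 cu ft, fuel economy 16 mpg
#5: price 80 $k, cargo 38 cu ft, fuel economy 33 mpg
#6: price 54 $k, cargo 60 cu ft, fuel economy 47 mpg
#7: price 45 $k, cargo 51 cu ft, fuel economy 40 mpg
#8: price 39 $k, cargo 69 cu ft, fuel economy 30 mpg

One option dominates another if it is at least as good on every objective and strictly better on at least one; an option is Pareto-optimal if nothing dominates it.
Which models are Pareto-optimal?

#1, #2, #6, #7, #8

#1: not dominated (best price).
#2: not dominated.
#3: dominated by #8 (price 39≤39, cargo 69≥53, fuel economy 30≥15).
#4: dominated by #8 (price 39≤42, cargo 69≥63, fuel economy 30≥16).
#5: dominated by #6 (price 54≤80, cargo 60≥38, fuel economy 47≥33).
#6: not dominated.
#7: not dominated.
#8: not dominated (best cargo).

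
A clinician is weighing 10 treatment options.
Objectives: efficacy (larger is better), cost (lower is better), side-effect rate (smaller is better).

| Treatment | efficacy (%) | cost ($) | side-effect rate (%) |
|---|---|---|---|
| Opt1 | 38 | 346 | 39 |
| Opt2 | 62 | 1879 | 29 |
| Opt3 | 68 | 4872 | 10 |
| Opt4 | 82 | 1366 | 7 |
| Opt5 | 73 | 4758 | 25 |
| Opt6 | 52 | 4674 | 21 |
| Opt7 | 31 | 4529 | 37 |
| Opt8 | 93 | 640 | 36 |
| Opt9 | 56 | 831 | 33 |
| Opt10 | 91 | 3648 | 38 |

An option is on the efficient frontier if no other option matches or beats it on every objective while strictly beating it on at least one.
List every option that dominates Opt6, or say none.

Opt4: efficacy 82≥52, cost 1366≤4674, side-effect rate 7≤21 — dominates Opt6.
Others (Opt1, Opt2, Opt3, Opt5, Opt7, Opt8, Opt9, Opt10) are each worse than Opt6 on at least one objective.

Opt4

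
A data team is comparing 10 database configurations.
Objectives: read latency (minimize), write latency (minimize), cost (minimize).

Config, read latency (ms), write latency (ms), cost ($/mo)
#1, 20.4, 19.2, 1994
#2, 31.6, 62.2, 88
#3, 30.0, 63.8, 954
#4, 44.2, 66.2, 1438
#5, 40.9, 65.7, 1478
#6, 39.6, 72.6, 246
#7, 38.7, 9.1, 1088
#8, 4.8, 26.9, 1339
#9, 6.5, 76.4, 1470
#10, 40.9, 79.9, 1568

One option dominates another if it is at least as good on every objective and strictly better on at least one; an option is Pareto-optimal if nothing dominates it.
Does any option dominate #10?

#2 vs #10: read latency 31.6≤40.9, write latency 62.2≤79.9, cost 88≤1568 — #2 is at least as good on every objective and strictly better on at least one, so #2 dominates #10.

Yes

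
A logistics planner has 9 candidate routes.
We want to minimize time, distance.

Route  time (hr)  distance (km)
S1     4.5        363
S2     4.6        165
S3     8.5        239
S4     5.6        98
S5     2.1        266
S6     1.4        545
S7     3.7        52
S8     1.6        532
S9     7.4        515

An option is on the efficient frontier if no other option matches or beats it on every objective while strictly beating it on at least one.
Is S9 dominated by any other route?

Yes

S1 vs S9: time 4.5≤7.4, distance 363≤515 — S1 is at least as good on every objective and strictly better on at least one, so S1 dominates S9.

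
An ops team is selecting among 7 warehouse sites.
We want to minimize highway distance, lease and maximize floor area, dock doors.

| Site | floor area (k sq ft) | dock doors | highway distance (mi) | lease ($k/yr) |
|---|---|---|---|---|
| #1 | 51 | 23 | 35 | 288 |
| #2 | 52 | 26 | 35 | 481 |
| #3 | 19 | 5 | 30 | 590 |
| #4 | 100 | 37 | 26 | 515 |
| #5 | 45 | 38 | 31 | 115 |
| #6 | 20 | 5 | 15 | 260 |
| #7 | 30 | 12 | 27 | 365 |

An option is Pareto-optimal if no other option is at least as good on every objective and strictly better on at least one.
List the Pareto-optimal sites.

#1, #2, #4, #5, #6, #7

#1: not dominated.
#2: not dominated.
#3: dominated by #4 (floor area 100≥19, dock doors 37≥5, highway distance 26≤30, lease 515≤590).
#4: not dominated (best floor area).
#5: not dominated (best dock doors).
#6: not dominated (best highway distance).
#7: not dominated.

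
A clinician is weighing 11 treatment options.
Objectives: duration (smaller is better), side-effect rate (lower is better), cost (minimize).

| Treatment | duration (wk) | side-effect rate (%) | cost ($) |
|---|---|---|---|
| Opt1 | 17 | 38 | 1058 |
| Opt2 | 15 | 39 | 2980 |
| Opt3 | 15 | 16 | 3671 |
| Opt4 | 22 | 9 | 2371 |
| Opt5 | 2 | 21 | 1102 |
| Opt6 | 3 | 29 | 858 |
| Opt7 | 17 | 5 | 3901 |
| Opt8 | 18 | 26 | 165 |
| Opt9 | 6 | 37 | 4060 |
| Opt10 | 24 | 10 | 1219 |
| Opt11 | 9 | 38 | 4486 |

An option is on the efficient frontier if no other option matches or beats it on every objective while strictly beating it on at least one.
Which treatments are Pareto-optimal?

Opt3, Opt4, Opt5, Opt6, Opt7, Opt8, Opt10

Opt1: dominated by Opt6 (duration 3≤17, side-effect rate 29≤38, cost 858≤1058).
Opt2: dominated by Opt5 (duration 2≤15, side-effect rate 21≤39, cost 1102≤2980).
Opt3: not dominated.
Opt4: not dominated.
Opt5: not dominated (best duration).
Opt6: not dominated.
Opt7: not dominated (best side-effect rate).
Opt8: not dominated (best cost).
Opt9: dominated by Opt5 (duration 2≤6, side-effect rate 21≤37, cost 1102≤4060).
Opt10: not dominated.
Opt11: dominated by Opt5 (duration 2≤9, side-effect rate 21≤38, cost 1102≤4486).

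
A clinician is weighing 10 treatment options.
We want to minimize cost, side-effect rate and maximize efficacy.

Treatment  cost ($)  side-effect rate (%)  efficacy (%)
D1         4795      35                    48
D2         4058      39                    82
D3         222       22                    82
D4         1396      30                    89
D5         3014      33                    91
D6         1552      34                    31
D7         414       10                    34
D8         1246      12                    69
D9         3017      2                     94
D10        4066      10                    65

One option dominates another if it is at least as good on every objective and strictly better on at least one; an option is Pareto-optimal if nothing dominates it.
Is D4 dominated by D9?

D9 vs D4: D9 is worse on cost (3017 vs 1396), so it does not dominate D4.

No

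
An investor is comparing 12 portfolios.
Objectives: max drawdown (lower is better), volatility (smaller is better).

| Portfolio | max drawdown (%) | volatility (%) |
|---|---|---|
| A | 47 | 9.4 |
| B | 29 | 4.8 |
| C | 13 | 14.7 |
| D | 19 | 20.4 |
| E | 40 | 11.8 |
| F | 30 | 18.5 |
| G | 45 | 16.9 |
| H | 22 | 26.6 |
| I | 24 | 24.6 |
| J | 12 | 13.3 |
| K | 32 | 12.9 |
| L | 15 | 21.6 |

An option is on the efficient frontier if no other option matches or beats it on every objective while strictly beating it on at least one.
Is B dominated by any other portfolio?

A: worse on max drawdown (47 vs 29).
C: worse on volatility (14.7 vs 4.8).
D: worse on volatility (20.4 vs 4.8).
E: worse on max drawdown (40 vs 29).
F: worse on max drawdown (30 vs 29).
G: worse on max drawdown (45 vs 29).
H: worse on volatility (26.6 vs 4.8).
I: worse on volatility (24.6 vs 4.8).
J: worse on volatility (13.3 vs 4.8).
K: worse on max drawdown (32 vs 29).
L: worse on volatility (21.6 vs 4.8).
No option is at least as good as B on every objective and strictly better on one.

No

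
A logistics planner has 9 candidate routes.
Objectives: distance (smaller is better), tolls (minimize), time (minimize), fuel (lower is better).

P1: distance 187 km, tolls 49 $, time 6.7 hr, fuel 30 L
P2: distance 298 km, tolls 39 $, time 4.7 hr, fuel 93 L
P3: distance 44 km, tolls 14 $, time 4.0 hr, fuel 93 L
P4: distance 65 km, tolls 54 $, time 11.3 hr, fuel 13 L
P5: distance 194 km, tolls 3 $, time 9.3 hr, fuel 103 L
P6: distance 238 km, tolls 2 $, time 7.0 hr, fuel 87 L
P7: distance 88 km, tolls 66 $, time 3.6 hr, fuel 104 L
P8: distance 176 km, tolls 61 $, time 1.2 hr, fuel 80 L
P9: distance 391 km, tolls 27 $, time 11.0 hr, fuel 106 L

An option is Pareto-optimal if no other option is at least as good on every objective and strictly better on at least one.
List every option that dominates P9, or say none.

P3, P5, P6

P3: distance 44≤391, tolls 14≤27, time 4.0≤11.0, fuel 93≤106 — dominates P9.
P5: distance 194≤391, tolls 3≤27, time 9.3≤11.0, fuel 103≤106 — dominates P9.
P6: distance 238≤391, tolls 2≤27, time 7.0≤11.0, fuel 87≤106 — dominates P9.
Others (P1, P2, P4, P7, P8) are each worse than P9 on at least one objective.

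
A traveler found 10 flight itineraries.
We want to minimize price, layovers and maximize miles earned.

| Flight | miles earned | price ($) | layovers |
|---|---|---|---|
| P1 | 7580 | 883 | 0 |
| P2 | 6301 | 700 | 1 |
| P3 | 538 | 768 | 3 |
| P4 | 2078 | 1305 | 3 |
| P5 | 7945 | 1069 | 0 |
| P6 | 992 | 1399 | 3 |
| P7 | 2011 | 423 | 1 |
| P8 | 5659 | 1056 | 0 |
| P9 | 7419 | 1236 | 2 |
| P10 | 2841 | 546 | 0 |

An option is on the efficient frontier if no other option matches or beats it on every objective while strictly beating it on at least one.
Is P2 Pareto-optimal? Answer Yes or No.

P1: worse on price (883 vs 700).
P3: worse on miles earned (538 vs 6301).
P4: worse on miles earned (2078 vs 6301).
P5: worse on price (1069 vs 700).
P6: worse on miles earned (992 vs 6301).
P7: worse on miles earned (2011 vs 6301).
P8: worse on miles earned (5659 vs 6301).
P9: worse on price (1236 vs 700).
P10: worse on miles earned (2841 vs 6301).
No option is at least as good as P2 on every objective and strictly better on one.

Yes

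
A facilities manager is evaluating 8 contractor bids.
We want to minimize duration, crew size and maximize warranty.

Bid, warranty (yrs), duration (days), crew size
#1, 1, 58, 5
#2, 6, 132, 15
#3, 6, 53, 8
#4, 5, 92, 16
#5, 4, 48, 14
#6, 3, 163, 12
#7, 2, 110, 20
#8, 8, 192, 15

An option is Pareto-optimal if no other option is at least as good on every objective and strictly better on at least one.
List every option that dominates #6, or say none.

#3: warranty 6≥3, duration 53≤163, crew size 8≤12 — dominates #6.
Others (#1, #2, #4, #5, #7, #8) are each worse than #6 on at least one objective.

#3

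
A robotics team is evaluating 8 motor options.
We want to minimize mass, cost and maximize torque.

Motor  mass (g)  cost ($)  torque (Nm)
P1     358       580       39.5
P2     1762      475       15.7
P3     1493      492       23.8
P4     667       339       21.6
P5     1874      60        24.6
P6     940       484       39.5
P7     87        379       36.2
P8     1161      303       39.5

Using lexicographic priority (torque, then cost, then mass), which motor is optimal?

P8

First maximize torque: best is 39.5, kept {P1, P6, P8}.
Then minimize cost: best is 303, kept {P8}.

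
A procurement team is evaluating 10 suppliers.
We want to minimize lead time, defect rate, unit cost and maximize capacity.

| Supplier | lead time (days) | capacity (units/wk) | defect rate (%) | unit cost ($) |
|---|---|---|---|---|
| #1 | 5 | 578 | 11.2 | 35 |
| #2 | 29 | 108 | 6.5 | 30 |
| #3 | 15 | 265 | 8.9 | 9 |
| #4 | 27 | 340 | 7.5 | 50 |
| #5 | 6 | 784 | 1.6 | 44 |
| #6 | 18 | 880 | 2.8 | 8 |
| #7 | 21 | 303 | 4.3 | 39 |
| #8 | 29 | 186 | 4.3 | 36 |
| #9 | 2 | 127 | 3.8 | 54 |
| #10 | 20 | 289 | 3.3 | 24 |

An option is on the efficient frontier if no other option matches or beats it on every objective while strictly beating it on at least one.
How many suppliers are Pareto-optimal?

5

#1: not dominated.
#2: dominated by #6 (lead time 18≤29, capacity 880≥108, defect rate 2.8≤6.5, unit cost 8≤30).
#3: not dominated.
#4: dominated by #5 (lead time 6≤27, capacity 784≥340, defect rate 1.6≤7.5, unit cost 44≤50).
#5: not dominated (best defect rate).
#6: not dominated (best capacity).
#7: dominated by #6 (lead time 18≤21, capacity 880≥303, defect rate 2.8≤4.3, unit cost 8≤39).
#8: dominated by #6 (lead time 18≤29, capacity 880≥186, defect rate 2.8≤4.3, unit cost 8≤36).
#9: not dominated (best lead time).
#10: dominated by #6 (lead time 18≤20, capacity 880≥289, defect rate 2.8≤3.3, unit cost 8≤24).
Pareto-optimal: #1, #3, #5, #6, #9 → 5.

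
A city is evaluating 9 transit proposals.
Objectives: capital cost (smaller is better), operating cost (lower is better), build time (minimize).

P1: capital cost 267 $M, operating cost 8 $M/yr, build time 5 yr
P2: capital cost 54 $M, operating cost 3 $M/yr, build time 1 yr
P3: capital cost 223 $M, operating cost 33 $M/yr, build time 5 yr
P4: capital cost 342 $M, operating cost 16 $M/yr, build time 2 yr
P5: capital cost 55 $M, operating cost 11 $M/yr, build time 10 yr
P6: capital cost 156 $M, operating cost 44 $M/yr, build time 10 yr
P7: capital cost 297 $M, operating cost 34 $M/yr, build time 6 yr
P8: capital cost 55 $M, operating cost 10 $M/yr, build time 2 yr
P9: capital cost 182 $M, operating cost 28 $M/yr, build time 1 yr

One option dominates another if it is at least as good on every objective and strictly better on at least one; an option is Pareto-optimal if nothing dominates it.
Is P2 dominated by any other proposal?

P1: worse on capital cost (267 vs 54).
P3: worse on capital cost (223 vs 54).
P4: worse on capital cost (342 vs 54).
P5: worse on capital cost (55 vs 54).
P6: worse on capital cost (156 vs 54).
P7: worse on capital cost (297 vs 54).
P8: worse on capital cost (55 vs 54).
P9: worse on capital cost (182 vs 54).
No option is at least as good as P2 on every objective and strictly better on one.

No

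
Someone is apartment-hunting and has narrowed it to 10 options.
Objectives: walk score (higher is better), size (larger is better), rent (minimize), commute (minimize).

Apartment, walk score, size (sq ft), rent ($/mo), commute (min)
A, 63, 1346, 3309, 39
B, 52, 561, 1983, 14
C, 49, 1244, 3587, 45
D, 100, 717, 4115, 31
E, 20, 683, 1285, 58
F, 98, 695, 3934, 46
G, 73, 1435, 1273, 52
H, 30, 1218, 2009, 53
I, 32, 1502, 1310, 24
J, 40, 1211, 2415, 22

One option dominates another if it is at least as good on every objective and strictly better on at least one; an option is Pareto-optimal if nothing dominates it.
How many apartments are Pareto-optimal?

A: not dominated.
B: not dominated (best commute).
C: dominated by A (walk score 63≥49, size 1346≥1244, rent 3309≤3587, commute 39≤45).
D: not dominated (best walk score).
E: dominated by G (walk score 73≥20, size 1435≥683, rent 1273≤1285, commute 52≤58).
F: not dominated.
G: not dominated (best rent).
H: dominated by G (walk score 73≥30, size 1435≥1218, rent 1273≤2009, commute 52≤53).
I: not dominated (best size).
J: not dominated.
Pareto-optimal: A, B, D, F, G, I, J → 7.

7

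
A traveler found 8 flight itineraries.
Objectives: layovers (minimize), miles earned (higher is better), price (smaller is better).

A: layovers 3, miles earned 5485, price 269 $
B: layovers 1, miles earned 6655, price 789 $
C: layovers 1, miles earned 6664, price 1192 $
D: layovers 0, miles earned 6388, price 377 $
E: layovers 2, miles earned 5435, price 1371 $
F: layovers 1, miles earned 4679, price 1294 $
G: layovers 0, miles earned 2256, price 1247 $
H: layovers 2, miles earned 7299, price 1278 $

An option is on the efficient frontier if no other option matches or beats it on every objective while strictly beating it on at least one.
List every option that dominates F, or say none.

B, C, D

B: layovers 1≤1, miles earned 6655≥4679, price 789≤1294 — dominates F.
C: layovers 1≤1, miles earned 6664≥4679, price 1192≤1294 — dominates F.
D: layovers 0≤1, miles earned 6388≥4679, price 377≤1294 — dominates F.
Others (A, E, G, H) are each worse than F on at least one objective.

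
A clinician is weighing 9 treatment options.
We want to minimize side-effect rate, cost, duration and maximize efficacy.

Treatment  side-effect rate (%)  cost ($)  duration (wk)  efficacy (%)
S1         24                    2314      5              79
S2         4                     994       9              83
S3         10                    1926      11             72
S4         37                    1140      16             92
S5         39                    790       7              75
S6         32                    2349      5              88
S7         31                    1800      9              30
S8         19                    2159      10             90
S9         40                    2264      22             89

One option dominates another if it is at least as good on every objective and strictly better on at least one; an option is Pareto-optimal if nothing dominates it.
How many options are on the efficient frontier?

S1: not dominated.
S2: not dominated (best side-effect rate).
S3: dominated by S2 (side-effect rate 4≤10, cost 994≤1926, duration 9≤11, efficacy 83≥72).
S4: not dominated (best efficacy).
S5: not dominated (best cost).
S6: not dominated.
S7: dominated by S2 (side-effect rate 4≤31, cost 994≤1800, duration 9≤9, efficacy 83≥30).
S8: not dominated.
S9: dominated by S4 (side-effect rate 37≤40, cost 1140≤2264, duration 16≤22, efficacy 92≥89).
Pareto-optimal: S1, S2, S4, S5, S6, S8 → 6.

6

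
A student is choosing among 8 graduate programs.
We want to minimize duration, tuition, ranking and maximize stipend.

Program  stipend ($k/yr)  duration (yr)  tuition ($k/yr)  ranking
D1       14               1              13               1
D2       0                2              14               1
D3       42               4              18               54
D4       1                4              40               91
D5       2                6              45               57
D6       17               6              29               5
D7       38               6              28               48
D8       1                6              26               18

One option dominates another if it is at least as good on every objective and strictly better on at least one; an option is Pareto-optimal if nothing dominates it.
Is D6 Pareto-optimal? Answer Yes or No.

Yes

D1: worse on stipend (14 vs 17).
D2: worse on stipend (0 vs 17).
D3: worse on ranking (54 vs 5).
D4: worse on stipend (1 vs 17).
D5: worse on stipend (2 vs 17).
D7: worse on ranking (48 vs 5).
D8: worse on stipend (1 vs 17).
No option is at least as good as D6 on every objective and strictly better on one.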